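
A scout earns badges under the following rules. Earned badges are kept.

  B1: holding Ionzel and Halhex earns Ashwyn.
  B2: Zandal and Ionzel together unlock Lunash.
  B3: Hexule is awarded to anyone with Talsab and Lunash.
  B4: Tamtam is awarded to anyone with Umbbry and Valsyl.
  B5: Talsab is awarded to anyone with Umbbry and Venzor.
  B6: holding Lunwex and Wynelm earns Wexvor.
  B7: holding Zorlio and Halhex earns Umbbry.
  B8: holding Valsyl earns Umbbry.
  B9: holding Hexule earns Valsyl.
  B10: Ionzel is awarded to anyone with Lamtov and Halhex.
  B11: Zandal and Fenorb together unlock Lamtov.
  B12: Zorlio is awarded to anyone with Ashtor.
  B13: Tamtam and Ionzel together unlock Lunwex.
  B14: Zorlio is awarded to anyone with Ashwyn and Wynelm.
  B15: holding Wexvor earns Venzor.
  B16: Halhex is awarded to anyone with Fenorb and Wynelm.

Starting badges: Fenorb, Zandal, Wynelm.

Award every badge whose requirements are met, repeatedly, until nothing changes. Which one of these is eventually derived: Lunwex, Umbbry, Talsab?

Umbbry

With Zandal and Fenorb, Lamtov is earned (B11).
With Fenorb and Wynelm, Halhex is earned (B16).
With Lamtov and Halhex, Ionzel is earned (B10).
With Ionzel and Halhex, Ashwyn is earned (B1).
With Ashwyn and Wynelm, Zorlio is earned (B14).
With Zorlio and Halhex, Umbbry is earned (B7).
Talsab would need Umbbry and Venzor (B5), but Venzor is never earned. Lunwex would need Tamtam and Ionzel (B13), but Tamtam is never earned.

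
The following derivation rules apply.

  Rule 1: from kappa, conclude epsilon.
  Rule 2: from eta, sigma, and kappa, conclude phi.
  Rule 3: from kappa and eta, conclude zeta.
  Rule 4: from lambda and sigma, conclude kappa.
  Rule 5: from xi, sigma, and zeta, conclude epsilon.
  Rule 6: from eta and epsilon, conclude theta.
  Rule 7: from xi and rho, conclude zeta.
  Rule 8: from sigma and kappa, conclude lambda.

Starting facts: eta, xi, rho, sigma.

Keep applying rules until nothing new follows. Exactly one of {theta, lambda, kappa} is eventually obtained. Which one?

theta

From xi and rho, Rule 7 gives zeta.
From xi, sigma, and zeta, Rule 5 gives epsilon.
From eta and epsilon, Rule 6 gives theta.
lambda would need sigma and kappa (Rule 8), but kappa is never established. kappa would need lambda and sigma (Rule 4), but lambda is never established.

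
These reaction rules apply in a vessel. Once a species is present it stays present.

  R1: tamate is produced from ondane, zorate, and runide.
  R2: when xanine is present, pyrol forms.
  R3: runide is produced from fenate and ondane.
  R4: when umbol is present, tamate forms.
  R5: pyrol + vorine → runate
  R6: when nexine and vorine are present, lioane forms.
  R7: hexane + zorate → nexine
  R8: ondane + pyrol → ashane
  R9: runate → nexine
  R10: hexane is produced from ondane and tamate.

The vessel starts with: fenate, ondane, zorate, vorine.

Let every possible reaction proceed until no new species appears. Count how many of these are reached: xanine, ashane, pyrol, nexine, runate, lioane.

2

fenate and ondane present → runide forms (R3).
ondane, zorate, and runide present → tamate forms (R1).
ondane and tamate present → hexane forms (R10).
hexane and zorate present → nexine forms (R7).
nexine and vorine present → lioane forms (R6).
No rule produces xanine, and it is not given.
ashane would need ondane and pyrol (R8), but pyrol never forms.
pyrol would need xanine (R2), but xanine never forms.
nexine: reached.
runate would need pyrol and vorine (R5), but pyrol never forms.
lioane: reached.
Reached: nexine and lioane — 2 of the 6.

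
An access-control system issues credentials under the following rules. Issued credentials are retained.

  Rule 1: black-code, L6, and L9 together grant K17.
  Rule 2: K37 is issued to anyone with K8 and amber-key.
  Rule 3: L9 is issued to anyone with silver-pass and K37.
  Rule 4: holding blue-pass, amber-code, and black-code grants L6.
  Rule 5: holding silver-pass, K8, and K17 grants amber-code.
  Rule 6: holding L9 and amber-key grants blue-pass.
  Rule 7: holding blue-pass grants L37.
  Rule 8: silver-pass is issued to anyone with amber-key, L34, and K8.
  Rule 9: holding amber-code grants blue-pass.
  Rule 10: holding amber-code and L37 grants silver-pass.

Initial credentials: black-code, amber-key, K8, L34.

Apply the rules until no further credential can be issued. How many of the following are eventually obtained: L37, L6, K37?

2

Holding K8 and amber-key grants K37 (Rule 2).
Holding amber-key, L34, and K8 grants silver-pass (Rule 8).
Holding silver-pass and K37 grants L9 (Rule 3).
Holding L9 and amber-key grants blue-pass (Rule 6).
Holding blue-pass grants L37 (Rule 7).
L37: reached.
L6 would need blue-pass, amber-code, and black-code (Rule 4), but amber-code is never granted.
K37: reached.
Reached: L37 and K37 — 2 of the 3.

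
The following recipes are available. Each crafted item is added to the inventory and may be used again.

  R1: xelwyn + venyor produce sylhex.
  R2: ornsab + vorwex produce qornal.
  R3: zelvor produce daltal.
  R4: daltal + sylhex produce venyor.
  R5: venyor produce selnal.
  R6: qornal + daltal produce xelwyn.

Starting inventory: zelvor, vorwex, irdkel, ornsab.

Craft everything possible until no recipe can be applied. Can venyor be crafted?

venyor would need daltal and sylhex (R4), but sylhex is never obtained.

No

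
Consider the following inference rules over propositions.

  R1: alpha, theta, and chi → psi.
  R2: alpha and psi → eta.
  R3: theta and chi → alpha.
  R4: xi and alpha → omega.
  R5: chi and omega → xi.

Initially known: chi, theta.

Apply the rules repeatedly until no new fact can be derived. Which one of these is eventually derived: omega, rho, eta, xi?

eta

From theta and chi, R3 gives alpha.
From alpha, theta, and chi, R1 gives psi.
From alpha and psi, R2 gives eta.
xi would need chi and omega (R5), but omega is never established. omega would need xi and alpha (R4), but xi is never established. No rule produces rho, and it is not given.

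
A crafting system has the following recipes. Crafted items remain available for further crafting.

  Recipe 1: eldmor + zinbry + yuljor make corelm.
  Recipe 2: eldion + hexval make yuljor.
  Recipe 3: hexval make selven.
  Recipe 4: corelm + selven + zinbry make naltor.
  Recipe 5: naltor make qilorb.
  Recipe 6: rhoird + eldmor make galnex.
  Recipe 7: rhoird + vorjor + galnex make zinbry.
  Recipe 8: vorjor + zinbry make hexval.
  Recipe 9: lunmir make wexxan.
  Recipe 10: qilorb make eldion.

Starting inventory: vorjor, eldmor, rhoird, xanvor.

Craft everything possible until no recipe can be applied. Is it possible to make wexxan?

wexxan would need lunmir (Recipe 9), but lunmir is never obtained.

No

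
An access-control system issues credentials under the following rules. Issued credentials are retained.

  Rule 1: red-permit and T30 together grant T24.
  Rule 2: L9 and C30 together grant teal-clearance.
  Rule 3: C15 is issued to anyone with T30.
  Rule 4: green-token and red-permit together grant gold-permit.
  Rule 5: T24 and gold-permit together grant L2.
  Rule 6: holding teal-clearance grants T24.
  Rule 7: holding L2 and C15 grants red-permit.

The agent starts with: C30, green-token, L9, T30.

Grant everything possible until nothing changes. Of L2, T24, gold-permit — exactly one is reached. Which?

Holding L9 and C30 grants teal-clearance (Rule 2).
Holding teal-clearance grants T24 (Rule 6).
gold-permit would need green-token and red-permit (Rule 4), but red-permit is never granted. L2 would need T24 and gold-permit (Rule 5), but gold-permit is never granted.

T24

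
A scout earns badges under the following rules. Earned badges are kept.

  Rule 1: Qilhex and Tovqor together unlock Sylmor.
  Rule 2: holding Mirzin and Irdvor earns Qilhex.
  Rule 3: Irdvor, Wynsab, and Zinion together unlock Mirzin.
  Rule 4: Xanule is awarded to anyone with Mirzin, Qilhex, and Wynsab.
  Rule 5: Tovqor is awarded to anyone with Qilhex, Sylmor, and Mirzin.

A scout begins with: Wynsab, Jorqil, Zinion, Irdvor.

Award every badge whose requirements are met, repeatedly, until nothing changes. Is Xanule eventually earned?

With Irdvor, Wynsab, and Zinion, Mirzin is earned (Rule 3).
With Mirzin and Irdvor, Qilhex is earned (Rule 2).
With Mirzin, Qilhex, and Wynsab, Xanule is earned (Rule 4).

Yes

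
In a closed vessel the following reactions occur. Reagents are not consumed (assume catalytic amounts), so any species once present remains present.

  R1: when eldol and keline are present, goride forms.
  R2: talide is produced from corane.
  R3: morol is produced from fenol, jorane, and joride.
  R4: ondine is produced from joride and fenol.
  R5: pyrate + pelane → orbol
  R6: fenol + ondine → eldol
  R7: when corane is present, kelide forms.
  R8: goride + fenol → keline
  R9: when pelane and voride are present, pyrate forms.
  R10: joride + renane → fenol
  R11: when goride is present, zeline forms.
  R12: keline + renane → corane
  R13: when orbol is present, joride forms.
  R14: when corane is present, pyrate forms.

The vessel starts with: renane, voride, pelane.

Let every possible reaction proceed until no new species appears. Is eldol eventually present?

pelane and voride present → pyrate forms (R9).
pyrate and pelane present → orbol forms (R5).
orbol present → joride forms (R13).
joride and renane present → fenol forms (R10).
joride and fenol present → ondine forms (R4).
fenol and ondine present → eldol forms (R6).

Yes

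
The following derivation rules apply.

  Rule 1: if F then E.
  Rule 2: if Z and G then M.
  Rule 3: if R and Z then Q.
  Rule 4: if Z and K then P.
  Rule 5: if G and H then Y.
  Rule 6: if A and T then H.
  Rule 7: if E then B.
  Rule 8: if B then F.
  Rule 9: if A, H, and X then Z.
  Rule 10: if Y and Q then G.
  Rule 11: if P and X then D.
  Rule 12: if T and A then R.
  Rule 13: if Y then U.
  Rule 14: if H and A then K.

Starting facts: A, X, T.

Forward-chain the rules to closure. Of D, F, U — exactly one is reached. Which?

D

From A and T, Rule 6 gives H.
A, H, and X hold, so Z follows (Rule 9).
From H and A, Rule 14 gives K.
From Z and K, Rule 4 gives P.
From P and X, Rule 11 gives D.
U would need Y (Rule 13), but Y is never established. F would need B (Rule 8), but B is never established.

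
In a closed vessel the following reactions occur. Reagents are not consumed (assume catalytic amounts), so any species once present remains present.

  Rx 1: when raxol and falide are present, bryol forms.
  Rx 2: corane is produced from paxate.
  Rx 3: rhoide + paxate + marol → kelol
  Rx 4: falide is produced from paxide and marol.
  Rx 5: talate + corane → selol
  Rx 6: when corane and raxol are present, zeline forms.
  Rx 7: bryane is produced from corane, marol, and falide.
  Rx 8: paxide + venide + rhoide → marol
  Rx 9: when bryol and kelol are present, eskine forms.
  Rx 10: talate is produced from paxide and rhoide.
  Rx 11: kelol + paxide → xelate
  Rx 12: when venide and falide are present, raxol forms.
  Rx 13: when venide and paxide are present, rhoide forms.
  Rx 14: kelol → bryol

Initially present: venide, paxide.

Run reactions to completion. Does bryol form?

Yes

venide and paxide present → rhoide forms (Rx 13).
paxide, venide, and rhoide present → marol forms (Rx 8).
paxide and marol present → falide forms (Rx 4).
venide and falide present → raxol forms (Rx 12).
raxol and falide present → bryol forms (Rx 1).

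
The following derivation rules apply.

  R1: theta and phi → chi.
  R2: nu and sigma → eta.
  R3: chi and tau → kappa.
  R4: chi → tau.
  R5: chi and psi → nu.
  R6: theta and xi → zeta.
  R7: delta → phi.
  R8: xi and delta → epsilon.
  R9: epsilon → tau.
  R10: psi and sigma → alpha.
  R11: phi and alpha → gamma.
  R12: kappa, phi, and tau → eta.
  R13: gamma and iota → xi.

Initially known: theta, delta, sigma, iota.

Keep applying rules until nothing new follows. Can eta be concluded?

From delta, R7 gives phi.
theta and phi hold, so chi follows (R1).
chi holds, so tau follows (R4).
chi and tau hold, so kappa follows (R3).
kappa, phi, and tau hold, so eta follows (R12).

Yes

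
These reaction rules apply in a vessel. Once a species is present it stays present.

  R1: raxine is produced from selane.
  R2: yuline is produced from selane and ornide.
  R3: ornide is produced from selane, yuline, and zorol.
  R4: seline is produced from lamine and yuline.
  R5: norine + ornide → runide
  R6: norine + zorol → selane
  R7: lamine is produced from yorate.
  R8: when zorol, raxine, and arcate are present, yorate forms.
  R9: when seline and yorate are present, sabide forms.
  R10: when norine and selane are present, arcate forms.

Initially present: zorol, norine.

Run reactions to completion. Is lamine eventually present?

norine and zorol present → selane forms (R6).
norine and selane present → arcate forms (R10).
selane present → raxine forms (R1).
zorol, raxine, and arcate present → yorate forms (R8).
yorate present → lamine forms (R7).

Yes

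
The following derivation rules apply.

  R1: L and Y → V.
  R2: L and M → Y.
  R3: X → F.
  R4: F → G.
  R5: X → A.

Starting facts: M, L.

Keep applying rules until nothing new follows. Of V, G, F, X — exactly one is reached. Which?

From L and M, R2 gives Y.
From L and Y, R1 gives V.
No rule produces X, and it is not given. F would need X (R3), but X is never established. G would need F (R4), but F is never established.

V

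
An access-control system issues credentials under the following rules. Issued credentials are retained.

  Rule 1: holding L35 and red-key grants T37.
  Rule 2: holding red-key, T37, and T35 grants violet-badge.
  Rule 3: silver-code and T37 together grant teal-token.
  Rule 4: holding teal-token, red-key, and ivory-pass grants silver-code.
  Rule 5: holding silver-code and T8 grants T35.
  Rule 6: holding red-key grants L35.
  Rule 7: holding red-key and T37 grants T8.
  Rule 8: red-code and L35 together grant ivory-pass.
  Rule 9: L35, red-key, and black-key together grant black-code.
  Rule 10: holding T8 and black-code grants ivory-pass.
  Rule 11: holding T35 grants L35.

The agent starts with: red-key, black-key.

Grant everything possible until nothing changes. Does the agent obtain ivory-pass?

Yes

Holding red-key grants L35 (Rule 6).
Holding L35 and red-key grants T37 (Rule 1).
Holding L35, red-key, and black-key grants black-code (Rule 9).
Holding red-key and T37 grants T8 (Rule 7).
Holding T8 and black-code grants ivory-pass (Rule 10).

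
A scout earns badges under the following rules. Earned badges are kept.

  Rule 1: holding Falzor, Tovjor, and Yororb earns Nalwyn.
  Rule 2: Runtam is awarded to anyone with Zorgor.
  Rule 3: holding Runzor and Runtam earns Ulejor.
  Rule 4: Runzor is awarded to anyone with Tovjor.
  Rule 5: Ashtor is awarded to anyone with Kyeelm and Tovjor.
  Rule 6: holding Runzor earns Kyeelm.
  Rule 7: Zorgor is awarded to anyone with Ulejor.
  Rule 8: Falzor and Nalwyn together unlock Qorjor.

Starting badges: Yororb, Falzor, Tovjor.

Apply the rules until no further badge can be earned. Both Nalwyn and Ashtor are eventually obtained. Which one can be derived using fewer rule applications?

Nalwyn: With Falzor, Tovjor, and Yororb, Nalwyn is earned (Rule 1). [1 rule application]
Ashtor: With Tovjor, Runzor is earned (Rule 4). With Runzor, Kyeelm is earned (Rule 6). With Kyeelm and Tovjor, Ashtor is earned (Rule 5). [3 rule applications]
Nalwyn needs fewer.

Nalwyn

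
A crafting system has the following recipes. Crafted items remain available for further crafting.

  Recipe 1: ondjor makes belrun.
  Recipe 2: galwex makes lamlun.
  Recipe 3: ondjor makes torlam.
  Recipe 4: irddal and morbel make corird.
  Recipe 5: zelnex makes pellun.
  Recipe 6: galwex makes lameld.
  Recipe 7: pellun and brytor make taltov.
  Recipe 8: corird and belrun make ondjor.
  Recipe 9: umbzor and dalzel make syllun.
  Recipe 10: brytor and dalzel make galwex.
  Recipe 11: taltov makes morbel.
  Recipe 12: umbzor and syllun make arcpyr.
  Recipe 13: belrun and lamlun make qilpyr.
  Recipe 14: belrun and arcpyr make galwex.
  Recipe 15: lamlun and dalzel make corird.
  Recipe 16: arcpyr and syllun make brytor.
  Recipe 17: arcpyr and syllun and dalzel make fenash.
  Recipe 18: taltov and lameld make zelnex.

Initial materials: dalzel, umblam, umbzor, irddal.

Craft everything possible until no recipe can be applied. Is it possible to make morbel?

morbel would need taltov (Recipe 11), but taltov is never obtained.

No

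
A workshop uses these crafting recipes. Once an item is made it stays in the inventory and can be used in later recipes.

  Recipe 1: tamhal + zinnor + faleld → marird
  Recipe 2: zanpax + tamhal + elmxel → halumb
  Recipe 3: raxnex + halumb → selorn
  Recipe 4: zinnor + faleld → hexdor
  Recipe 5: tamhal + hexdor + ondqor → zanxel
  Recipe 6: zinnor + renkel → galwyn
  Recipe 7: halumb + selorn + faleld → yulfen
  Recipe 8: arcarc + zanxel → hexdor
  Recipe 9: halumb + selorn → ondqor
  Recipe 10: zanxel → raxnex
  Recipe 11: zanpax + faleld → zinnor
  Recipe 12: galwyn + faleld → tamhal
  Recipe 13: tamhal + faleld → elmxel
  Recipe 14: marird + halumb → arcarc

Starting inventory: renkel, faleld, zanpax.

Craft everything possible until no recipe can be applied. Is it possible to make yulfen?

yulfen would need halumb, selorn, and faleld (Recipe 7), but selorn is never obtained.

No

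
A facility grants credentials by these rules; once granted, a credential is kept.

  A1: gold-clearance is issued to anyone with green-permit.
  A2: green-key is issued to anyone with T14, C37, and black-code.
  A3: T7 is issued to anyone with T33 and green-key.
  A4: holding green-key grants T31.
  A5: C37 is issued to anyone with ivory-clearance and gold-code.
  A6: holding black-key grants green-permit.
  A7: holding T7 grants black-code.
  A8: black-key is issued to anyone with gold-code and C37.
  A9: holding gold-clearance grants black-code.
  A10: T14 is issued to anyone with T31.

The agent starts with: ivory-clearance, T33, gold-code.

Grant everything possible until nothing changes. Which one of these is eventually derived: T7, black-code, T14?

Holding ivory-clearance and gold-code grants C37 (A5).
Holding gold-code and C37 grants black-key (A8).
Holding black-key grants green-permit (A6).
Holding green-permit grants gold-clearance (A1).
Holding gold-clearance grants black-code (A9).
T7 would need T33 and green-key (A3), but green-key is never granted. T14 would need T31 (A10), but T31 is never granted.

black-code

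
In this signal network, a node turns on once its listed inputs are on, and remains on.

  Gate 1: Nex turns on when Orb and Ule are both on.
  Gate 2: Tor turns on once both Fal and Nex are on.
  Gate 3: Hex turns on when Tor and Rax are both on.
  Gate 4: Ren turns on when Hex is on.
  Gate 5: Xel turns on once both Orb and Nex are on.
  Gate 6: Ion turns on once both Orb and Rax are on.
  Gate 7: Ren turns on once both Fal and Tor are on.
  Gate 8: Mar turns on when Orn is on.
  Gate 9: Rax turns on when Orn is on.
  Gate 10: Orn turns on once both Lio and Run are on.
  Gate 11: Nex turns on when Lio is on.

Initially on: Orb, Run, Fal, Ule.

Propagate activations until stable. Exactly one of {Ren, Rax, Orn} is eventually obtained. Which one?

Gate 1: Orb and Ule on → Nex on.
Gate 2: Fal and Nex on → Tor on.
Fal and Tor are on, so Ren turns on (Gate 7).
Orn would need Lio and Run (Gate 10), but Lio never turns on. Rax would need Orn (Gate 9), but Orn never turns on.

Ren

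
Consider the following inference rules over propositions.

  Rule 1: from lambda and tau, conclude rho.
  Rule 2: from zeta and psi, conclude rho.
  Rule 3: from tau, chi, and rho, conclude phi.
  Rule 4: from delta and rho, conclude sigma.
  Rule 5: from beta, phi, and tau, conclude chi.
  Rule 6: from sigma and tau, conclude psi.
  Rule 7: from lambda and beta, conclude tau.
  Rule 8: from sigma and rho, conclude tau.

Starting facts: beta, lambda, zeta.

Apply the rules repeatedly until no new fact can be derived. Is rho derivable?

Yes

From lambda and beta, Rule 7 gives tau.
From lambda and tau, Rule 1 gives rho.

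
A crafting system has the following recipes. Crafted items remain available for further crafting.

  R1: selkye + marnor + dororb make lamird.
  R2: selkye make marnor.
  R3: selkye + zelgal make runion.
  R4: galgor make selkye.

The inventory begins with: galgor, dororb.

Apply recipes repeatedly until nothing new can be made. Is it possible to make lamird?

galgor → selkye (R4).
selkye → marnor (R2).
Using R1, selkye, marnor, and dororb make lamird.

Yes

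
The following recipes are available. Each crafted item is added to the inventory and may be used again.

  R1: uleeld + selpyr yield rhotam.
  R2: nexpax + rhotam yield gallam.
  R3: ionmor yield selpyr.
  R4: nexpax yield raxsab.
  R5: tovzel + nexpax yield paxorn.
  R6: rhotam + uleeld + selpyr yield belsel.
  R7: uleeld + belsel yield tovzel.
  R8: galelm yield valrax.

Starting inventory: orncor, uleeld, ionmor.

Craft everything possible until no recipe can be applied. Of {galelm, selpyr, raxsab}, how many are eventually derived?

Using R3, ionmor makes selpyr.
No rule produces galelm, and it is not given.
selpyr: reached.
raxsab would need nexpax (R4), but nexpax is never obtained.
Reached: selpyr — 1 of the 3.

1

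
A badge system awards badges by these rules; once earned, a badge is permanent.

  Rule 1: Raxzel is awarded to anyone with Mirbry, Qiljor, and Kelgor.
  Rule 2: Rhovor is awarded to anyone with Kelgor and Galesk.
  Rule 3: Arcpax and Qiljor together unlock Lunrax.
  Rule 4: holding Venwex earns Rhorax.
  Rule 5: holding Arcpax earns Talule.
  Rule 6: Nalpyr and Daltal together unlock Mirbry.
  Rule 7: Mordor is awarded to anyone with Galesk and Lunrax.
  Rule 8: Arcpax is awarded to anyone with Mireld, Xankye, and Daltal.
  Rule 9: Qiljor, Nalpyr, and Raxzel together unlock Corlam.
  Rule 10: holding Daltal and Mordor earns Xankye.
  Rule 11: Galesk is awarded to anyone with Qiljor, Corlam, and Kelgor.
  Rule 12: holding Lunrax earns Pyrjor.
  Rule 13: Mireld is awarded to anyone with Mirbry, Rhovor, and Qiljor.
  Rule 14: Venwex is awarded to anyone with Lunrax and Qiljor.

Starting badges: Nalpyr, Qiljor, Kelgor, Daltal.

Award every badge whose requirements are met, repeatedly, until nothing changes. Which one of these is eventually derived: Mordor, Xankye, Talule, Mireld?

With Nalpyr and Daltal, Mirbry is earned (Rule 6).
With Mirbry, Qiljor, and Kelgor, Raxzel is earned (Rule 1).
With Qiljor, Nalpyr, and Raxzel, Corlam is earned (Rule 9).
With Qiljor, Corlam, and Kelgor, Galesk is earned (Rule 11).
With Kelgor and Galesk, Rhovor is earned (Rule 2).
With Mirbry, Rhovor, and Qiljor, Mireld is earned (Rule 13).
Xankye would need Daltal and Mordor (Rule 10), but Mordor is never earned. Talule would need Arcpax (Rule 5), but Arcpax is never earned. Mordor would need Galesk and Lunrax (Rule 7), but Lunrax is never earned.

Mireld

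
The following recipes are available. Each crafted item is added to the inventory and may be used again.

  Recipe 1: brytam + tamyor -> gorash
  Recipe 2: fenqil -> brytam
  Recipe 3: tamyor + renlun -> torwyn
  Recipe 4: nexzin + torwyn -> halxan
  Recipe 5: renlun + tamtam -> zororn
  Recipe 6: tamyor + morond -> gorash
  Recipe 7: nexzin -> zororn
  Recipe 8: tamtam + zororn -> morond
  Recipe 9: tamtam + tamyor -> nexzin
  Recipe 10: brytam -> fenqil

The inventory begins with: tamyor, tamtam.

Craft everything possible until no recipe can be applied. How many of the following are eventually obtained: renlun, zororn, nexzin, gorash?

3

tamtam + tamyor -> nexzin (Recipe 9).
Using Recipe 7, nexzin makes zororn.
tamtam + zororn -> morond (Recipe 8).
tamyor + morond -> gorash (Recipe 6).
No rule produces renlun, and it is not given.
zororn: reached.
nexzin: reached.
gorash: reached.
Reached: zororn, nexzin, and gorash — 3 of the 4.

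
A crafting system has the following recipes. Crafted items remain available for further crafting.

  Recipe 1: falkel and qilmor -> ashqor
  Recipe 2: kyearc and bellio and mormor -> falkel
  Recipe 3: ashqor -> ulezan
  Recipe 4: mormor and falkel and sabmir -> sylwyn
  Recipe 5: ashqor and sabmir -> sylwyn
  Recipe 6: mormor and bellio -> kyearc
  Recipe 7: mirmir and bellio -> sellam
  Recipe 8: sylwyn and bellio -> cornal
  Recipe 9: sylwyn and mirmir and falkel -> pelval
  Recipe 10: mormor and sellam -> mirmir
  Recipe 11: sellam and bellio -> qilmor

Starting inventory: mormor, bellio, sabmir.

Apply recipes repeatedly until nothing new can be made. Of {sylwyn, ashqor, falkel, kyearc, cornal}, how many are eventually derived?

Using Recipe 6, mormor and bellio make kyearc.
Using Recipe 2, kyearc, bellio, and mormor make falkel.
mormor and falkel and sabmir -> sylwyn (Recipe 4).
sylwyn and bellio -> cornal (Recipe 8).
sylwyn: reached.
ashqor would need falkel and qilmor (Recipe 1), but qilmor is never obtained.
falkel: reached.
kyearc: reached.
cornal: reached.
Reached: sylwyn, falkel, kyearc, and cornal — 4 of the 5.

4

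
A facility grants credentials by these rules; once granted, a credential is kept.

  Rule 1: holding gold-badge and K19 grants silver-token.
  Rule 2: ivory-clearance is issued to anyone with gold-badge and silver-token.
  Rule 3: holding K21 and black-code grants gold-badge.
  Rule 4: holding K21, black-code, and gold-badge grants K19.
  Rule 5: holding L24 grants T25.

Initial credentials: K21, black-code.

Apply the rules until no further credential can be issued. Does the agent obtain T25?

T25 would need L24 (Rule 5), but L24 is never granted.

No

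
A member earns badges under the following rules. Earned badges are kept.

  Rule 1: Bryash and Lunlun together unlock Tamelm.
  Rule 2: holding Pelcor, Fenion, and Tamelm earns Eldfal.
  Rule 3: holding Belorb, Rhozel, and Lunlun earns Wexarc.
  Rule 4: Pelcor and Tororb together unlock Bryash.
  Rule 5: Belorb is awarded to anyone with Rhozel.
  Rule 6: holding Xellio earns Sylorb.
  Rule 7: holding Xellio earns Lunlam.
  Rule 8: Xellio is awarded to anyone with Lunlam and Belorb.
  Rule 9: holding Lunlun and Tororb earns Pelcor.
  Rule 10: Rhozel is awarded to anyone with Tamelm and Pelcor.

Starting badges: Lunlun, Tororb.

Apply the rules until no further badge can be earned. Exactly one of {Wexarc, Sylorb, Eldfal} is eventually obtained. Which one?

With Lunlun and Tororb, Pelcor is earned (Rule 9).
With Pelcor and Tororb, Bryash is earned (Rule 4).
With Bryash and Lunlun, Tamelm is earned (Rule 1).
With Tamelm and Pelcor, Rhozel is earned (Rule 10).
With Rhozel, Belorb is earned (Rule 5).
With Belorb, Rhozel, and Lunlun, Wexarc is earned (Rule 3).
Sylorb would need Xellio (Rule 6), but Xellio is never earned. Eldfal would need Pelcor, Fenion, and Tamelm (Rule 2), but Fenion is never earned.

Wexarc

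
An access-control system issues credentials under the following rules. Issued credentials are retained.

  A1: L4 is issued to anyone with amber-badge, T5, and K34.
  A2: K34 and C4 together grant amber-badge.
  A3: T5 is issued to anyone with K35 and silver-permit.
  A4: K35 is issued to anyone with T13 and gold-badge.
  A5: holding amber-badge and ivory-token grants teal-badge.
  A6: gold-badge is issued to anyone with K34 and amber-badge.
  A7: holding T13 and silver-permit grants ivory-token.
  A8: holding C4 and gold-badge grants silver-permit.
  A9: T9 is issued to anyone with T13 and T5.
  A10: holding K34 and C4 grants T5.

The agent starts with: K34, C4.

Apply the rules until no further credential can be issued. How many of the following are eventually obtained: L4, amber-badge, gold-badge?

3

Holding K34 and C4 grants amber-badge (A2).
Holding K34 and C4 grants T5 (A10).
Holding amber-badge, T5, and K34 grants L4 (A1).
Holding K34 and amber-badge grants gold-badge (A6).
L4: reached.
amber-badge: reached.
gold-badge: reached.
All 3 are reached.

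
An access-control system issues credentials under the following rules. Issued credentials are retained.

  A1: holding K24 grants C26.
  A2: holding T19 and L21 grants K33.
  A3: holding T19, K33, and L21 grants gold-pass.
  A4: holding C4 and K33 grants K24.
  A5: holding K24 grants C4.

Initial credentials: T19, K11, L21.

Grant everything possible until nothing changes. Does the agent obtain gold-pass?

Holding T19 and L21 grants K33 (A2).
Holding T19, K33, and L21 grants gold-pass (A3).

Yes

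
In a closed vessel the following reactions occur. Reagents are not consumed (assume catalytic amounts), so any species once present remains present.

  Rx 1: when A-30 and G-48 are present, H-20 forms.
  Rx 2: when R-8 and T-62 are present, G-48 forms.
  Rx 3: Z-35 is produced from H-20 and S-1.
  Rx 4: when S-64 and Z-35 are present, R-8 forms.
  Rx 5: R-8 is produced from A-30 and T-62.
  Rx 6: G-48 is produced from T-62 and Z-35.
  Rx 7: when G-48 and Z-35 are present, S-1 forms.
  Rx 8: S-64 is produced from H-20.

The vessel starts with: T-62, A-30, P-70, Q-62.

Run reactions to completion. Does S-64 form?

Yes

A-30 and T-62 present → R-8 forms (Rx 5).
R-8 and T-62 present → G-48 forms (Rx 2).
A-30 and G-48 present → H-20 forms (Rx 1).
H-20 present → S-64 forms (Rx 8).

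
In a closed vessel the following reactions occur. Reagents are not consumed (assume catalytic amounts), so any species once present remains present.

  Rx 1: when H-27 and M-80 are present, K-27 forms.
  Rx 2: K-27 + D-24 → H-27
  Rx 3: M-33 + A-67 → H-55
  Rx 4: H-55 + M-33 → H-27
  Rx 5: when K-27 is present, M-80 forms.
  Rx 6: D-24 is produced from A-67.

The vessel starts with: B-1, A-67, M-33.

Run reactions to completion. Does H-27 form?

Yes

M-33 and A-67 present → H-55 forms (Rx 3).
H-55 and M-33 present → H-27 forms (Rx 4).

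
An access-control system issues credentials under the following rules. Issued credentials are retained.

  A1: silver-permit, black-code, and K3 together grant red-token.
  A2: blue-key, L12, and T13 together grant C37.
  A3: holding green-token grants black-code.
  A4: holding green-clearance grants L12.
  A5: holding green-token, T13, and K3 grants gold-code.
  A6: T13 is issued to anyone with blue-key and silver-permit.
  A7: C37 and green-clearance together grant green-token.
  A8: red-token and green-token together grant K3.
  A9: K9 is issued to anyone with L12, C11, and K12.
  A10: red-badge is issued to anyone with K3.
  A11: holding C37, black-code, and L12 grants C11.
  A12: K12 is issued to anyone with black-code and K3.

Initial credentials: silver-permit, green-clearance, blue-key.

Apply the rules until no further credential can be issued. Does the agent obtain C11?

Holding green-clearance grants L12 (A4).
Holding blue-key and silver-permit grants T13 (A6).
Holding blue-key, L12, and T13 grants C37 (A2).
Holding C37 and green-clearance grants green-token (A7).
Holding green-token grants black-code (A3).
Holding C37, black-code, and L12 grants C11 (A11).

Yes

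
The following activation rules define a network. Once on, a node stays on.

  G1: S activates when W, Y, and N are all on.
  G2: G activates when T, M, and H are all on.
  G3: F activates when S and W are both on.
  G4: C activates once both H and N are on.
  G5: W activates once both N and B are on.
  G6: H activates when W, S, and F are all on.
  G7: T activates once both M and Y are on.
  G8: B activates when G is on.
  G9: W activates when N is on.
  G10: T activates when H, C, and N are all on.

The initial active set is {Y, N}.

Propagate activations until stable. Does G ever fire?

No

G would need T, M, and H (G2), but M never turns on.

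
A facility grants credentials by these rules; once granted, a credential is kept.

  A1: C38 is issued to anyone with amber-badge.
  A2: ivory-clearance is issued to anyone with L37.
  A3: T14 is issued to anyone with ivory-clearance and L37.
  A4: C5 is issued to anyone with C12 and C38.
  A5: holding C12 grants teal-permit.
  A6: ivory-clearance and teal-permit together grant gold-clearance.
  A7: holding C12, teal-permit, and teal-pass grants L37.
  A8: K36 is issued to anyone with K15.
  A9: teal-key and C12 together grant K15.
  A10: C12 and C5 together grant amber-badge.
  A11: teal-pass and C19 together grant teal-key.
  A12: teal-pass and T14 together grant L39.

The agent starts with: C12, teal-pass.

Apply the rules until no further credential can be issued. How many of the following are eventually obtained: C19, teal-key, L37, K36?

Holding C12 grants teal-permit (A5).
Holding C12, teal-permit, and teal-pass grants L37 (A7).
No rule produces C19, and it is not given.
teal-key would need teal-pass and C19 (A11), but C19 is never granted.
L37: reached.
K36 would need K15 (A8), but K15 is never granted.
Reached: L37 — 1 of the 4.

1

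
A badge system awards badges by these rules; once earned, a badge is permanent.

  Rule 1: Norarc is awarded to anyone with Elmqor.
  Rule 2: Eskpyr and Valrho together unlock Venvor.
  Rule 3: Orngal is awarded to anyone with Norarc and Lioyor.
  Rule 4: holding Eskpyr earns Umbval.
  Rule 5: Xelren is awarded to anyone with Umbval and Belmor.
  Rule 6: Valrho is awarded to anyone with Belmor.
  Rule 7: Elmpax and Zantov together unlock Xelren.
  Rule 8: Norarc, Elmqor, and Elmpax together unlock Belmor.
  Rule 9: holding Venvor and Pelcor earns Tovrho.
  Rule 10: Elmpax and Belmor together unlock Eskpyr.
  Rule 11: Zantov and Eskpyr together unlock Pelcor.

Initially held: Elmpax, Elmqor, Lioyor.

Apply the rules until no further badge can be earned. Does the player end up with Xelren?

With Elmqor, Norarc is earned (Rule 1).
With Norarc, Elmqor, and Elmpax, Belmor is earned (Rule 8).
With Elmpax and Belmor, Eskpyr is earned (Rule 10).
With Eskpyr, Umbval is earned (Rule 4).
With Umbval and Belmor, Xelren is earned (Rule 5).

Yes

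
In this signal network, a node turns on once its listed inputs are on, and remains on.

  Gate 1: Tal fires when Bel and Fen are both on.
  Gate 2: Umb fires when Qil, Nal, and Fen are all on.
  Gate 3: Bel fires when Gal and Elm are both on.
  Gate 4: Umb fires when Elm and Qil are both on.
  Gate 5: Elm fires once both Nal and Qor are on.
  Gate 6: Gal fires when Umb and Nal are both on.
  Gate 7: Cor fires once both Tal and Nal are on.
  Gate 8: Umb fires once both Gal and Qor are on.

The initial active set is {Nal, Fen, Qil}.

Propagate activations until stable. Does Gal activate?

Qil, Nal, and Fen are on, so Umb fires (Gate 2).
Umb and Nal are on, so Gal fires (Gate 6).

Yes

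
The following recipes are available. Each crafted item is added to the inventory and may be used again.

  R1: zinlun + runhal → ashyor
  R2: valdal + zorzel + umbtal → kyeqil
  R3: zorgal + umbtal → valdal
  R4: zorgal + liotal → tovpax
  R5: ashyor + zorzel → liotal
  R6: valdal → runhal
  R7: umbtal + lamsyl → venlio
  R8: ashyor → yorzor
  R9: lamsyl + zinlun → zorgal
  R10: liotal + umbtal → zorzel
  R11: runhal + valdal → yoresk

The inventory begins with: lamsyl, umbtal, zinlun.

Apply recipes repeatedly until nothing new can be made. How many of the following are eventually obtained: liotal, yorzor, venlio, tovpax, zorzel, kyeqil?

umbtal + lamsyl → venlio (R7).
Using R9, lamsyl and zinlun make zorgal.
Using R3, zorgal and umbtal make valdal.
valdal → runhal (R6).
Using R1, zinlun and runhal make ashyor.
Using R8, ashyor makes yorzor.
liotal would need ashyor and zorzel (R5), but zorzel is never obtained.
yorzor: reached.
venlio: reached.
tovpax would need zorgal and liotal (R4), but liotal is never obtained.
zorzel would need liotal and umbtal (R10), but liotal is never obtained.
kyeqil would need valdal, zorzel, and umbtal (R2), but zorzel is never obtained.
Reached: yorzor and venlio — 2 of the 6.

2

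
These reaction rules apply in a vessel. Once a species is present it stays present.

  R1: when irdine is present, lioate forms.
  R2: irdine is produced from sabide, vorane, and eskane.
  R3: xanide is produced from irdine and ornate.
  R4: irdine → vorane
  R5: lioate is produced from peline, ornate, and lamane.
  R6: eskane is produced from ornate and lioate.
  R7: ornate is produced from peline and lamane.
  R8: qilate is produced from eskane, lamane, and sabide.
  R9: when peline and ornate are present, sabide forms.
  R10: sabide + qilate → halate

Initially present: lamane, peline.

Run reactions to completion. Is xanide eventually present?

xanide would need irdine and ornate (R3), but irdine never forms.

No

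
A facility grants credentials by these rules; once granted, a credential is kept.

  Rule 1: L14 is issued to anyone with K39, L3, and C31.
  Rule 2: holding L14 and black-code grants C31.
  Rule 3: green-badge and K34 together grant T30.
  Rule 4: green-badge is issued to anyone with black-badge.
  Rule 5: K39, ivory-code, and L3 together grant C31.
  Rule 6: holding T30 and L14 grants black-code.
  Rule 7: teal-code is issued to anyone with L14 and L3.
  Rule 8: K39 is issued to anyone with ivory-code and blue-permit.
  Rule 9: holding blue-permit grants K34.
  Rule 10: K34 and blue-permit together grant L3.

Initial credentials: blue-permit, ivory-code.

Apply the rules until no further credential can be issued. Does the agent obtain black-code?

black-code would need T30 and L14 (Rule 6), but T30 is never granted.

No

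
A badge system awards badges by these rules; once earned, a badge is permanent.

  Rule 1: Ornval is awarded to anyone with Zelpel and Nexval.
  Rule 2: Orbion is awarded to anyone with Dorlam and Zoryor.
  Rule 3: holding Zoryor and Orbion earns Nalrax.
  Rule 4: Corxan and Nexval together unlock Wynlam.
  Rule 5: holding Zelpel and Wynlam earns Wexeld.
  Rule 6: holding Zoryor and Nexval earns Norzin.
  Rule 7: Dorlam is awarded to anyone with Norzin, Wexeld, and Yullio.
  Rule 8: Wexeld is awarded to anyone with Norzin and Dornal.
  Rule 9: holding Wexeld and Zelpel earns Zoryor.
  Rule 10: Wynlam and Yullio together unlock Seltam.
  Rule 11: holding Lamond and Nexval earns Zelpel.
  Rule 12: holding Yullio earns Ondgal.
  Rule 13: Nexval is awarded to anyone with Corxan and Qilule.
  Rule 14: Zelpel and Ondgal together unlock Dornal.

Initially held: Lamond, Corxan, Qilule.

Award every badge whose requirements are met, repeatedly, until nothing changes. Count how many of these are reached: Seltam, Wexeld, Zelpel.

2

With Corxan and Qilule, Nexval is earned (Rule 13).
With Corxan and Nexval, Wynlam is earned (Rule 4).
With Lamond and Nexval, Zelpel is earned (Rule 11).
With Zelpel and Wynlam, Wexeld is earned (Rule 5).
Seltam would need Wynlam and Yullio (Rule 10), but Yullio is never earned.
Wexeld: reached.
Zelpel: reached.
Reached: Wexeld and Zelpel — 2 of the 3.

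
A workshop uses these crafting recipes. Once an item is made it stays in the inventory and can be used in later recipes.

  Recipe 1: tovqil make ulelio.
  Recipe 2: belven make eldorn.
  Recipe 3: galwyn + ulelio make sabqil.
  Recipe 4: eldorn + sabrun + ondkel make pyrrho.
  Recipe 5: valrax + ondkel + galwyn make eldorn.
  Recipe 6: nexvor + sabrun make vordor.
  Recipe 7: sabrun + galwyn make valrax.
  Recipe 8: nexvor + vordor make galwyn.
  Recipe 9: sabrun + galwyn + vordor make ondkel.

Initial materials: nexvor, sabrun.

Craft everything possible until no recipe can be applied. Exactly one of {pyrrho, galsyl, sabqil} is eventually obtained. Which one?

pyrrho

nexvor + sabrun → vordor (Recipe 6).
nexvor + vordor → galwyn (Recipe 8).
Using Recipe 9, sabrun, galwyn, and vordor make ondkel.
Using Recipe 7, sabrun and galwyn make valrax.
Using Recipe 5, valrax, ondkel, and galwyn make eldorn.
eldorn + sabrun + ondkel → pyrrho (Recipe 4).
sabqil would need galwyn and ulelio (Recipe 3), but ulelio is never obtained. No rule produces galsyl, and it is not given.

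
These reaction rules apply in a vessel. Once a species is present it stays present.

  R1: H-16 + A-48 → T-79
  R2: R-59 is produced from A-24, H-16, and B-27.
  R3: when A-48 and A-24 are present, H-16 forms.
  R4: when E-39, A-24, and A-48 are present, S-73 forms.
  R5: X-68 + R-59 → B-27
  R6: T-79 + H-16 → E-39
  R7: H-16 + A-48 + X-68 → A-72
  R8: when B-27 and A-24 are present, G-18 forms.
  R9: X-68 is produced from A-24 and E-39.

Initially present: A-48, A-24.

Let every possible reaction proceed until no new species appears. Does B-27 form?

B-27 would need X-68 and R-59 (R5), but R-59 never forms.

No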